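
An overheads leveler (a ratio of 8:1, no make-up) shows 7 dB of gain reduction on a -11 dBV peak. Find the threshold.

Gain reduction = -11 − (-18) = 7 dB; output overshoot = GR / (R − 1) = 7 / 7 = 1 dB.
Threshold = output − output overshoot = -18 − 1 = -19 dBV.

-19 dBV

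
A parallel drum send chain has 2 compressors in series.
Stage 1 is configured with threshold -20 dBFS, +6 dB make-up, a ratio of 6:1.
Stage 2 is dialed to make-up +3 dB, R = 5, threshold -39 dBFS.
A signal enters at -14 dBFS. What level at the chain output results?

-30.8 dBFS

Stage 1: overshoot 6 dB → 6/6 = 1 dB → -19 dBFS; +6 dB make-up → -13 dBFS.
Stage 2: 26 dB above -39 dBFS, reduced 5:1 to 5.2 dB above → -33.8 dBFS; +3 dB make-up → -30.8 dBFS.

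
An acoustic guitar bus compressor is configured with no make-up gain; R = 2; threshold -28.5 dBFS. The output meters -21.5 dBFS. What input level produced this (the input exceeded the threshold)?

That's 7 dB above the -28.5 dBFS threshold.
Input overshoot = R × output overshoot = 14 dB → input = -28.5 + 14 = -14.5 dBFS.

-14.5 dBFS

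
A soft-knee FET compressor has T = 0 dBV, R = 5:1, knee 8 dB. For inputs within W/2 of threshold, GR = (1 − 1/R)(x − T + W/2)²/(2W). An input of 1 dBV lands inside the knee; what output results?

-0.25 dBV

x − T + W/2 = 1 − 0 + 4 = 5.
GR = (1 − 1/5) × 5² / 16 = 0.8 × 25 / 16 = 1.25 dB.
Output = 1 − 1.25 = -0.25 dBV.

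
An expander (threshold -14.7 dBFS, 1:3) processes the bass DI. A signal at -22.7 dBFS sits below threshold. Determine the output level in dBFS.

The input is 8 dB below the -14.7 dBFS threshold.
A 1:3 expander multiplies undershoot by 3: 8 × 3 = 24 dB below threshold.
Output = -14.7 − 24 = -38.7 dBFS.

-38.7 dBFS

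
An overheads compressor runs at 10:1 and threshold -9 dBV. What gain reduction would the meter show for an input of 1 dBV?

Overshoot = 1 − (-9) = 10 dB.
After 10:1 compression the overshoot becomes 10/10 = 1 dB.
So the signal is attenuated by 10 − 1 = 9 dB.

9 dB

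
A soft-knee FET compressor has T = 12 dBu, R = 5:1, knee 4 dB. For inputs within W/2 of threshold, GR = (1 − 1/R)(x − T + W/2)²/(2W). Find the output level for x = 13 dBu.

12.1 dBu

x − T + W/2 = 13 − 12 + 2 = 3.
GR = (1 − 1/5) × 3² / 8 = 0.8 × 9 / 8 = 0.9 dB.
Output = 13 − 0.9 = 12.1 dBu.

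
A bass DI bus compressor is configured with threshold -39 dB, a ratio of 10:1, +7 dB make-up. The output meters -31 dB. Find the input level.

-29 dB

Remove make-up: -31 − 7 = -38 dB.
The compressed level sits -38 − (-39) = 1 dB over threshold.
Before 10:1 compression the overshoot was 1 × 10 = 10 dB, so input = -39 + 10 = -29 dB.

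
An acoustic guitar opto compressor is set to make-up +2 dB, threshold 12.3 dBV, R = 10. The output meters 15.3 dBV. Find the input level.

22.3 dBV

Before make-up, the level was 15.3 − 2 = 13.3 dBV.
Post-compression overshoot = 13.3 − 12.3 = 1 dB.
Undo the ratio: input overshoot = 1 × 10 = 10 dB, giving input = 22.3 dBV.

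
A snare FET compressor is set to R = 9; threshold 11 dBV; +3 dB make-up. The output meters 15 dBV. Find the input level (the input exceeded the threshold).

Remove make-up: 15 − 3 = 12 dBV.
The compressed level sits 12 − 11 = 1 dB over threshold.
Undo the ratio: input overshoot = 1 × 9 = 9 dB, giving input = 20 dBV.

20 dBV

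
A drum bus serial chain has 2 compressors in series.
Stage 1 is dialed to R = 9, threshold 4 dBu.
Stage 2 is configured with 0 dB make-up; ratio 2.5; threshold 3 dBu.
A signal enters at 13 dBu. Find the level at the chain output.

3.8 dBu

Stage 1: 9 dB above 4 dBu, reduced 9:1 to 1 dB above → 5 dBu.
Stage 2: 2 dB above 3 dBu, reduced 2.5:1 to 0.8 dB above → 3.8 dBu.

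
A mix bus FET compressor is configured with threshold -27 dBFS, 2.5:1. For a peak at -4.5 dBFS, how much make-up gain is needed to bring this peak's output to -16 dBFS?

Without make-up, output = threshold + overshoot/2.5 = -27 + 9 = -18 dBFS.
Gap to target: 2 dB.

2 dB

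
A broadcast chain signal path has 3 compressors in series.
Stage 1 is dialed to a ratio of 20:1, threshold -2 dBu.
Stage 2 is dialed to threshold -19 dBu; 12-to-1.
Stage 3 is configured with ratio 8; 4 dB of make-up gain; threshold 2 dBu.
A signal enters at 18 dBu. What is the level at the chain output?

-13.5 dBu

Stage 1: overshoot 20 dB → 20/20 = 1 dB → -1 dBu.
Stage 2: 18 dB above -19 dBu, reduced 12:1 to 1.5 dB above → -17.5 dBu.
Stage 3: -17.5 dBu is at or below the 2 dBu threshold — no compression; make-up brings it to -13.5 dBu.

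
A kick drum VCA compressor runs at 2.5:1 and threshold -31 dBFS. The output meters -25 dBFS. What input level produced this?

Post-compression overshoot = -25 − (-31) = 6 dB.
Before 2.5:1 compression the overshoot was 6 × 2.5 = 15 dB, so input = -31 + 15 = -16 dBFS.

-16 dBFS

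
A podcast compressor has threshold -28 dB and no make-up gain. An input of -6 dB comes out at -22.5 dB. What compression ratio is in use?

4:1

Input overshoot = -6 − (-28) = 22 dB; output overshoot = -22.5 − (-28) = 5.5 dB.
Ratio = 22 / 5.5 = 4.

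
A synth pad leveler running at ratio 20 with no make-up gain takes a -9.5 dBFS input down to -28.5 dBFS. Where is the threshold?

Input is 20 dB above T (since output overshoot × R = input overshoot: (-28.5 − T)·20 = -9.5 − T gives T = -29.5 dBFS).
Check: -29.5 + (-9.5 − (-29.5))/20 = -29.5 + 1 = -28.5 dBFS. ✓

-29.5 dBFS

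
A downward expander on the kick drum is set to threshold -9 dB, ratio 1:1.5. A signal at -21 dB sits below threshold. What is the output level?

-27 dB

Below threshold, a 1:1.5 expander applies gain = (1.5−1)×(T − x) of attenuation.
(1.5−1) × 12 = 6 dB, so output = -21 − 6 = -27 dB.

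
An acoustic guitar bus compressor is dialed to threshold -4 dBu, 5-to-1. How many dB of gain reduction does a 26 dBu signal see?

26 dBu exceeds the threshold by 30 dB.
A 5:1 ratio leaves 6 dB of that excess.
Gain reduction = 30 − 6 = 24 dB.

24 dB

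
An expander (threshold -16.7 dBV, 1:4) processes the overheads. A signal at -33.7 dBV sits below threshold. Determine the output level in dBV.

The input is 17 dB below the -16.7 dBV threshold.
A 1:4 expander multiplies undershoot by 4: 17 × 4 = 68 dB below threshold.
Output = -16.7 − 68 = -84.7 dBV.

-84.7 dBV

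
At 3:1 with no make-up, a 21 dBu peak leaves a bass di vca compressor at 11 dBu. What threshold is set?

6 dBu

Let T be the threshold. Output overshoot = (input overshoot)/R, so 11 − T = (21 − T)/3.
3·(11 − T) = 21 − T → 2·T = 33 − 21 = 12.
T = 12/2 = 6 dBu.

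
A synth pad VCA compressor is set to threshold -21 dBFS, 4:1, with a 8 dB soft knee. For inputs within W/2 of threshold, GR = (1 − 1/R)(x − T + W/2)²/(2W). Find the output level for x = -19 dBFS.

x − T + W/2 = -19 − (-21) + 4 = 6.
GR = (1 − 1/4) × 6² / 16 = 0.75 × 36 / 16 = 1.6875 dB.
Output = -19 − 1.6875 = -20.6875 dBFS.

-20.6875 dBFS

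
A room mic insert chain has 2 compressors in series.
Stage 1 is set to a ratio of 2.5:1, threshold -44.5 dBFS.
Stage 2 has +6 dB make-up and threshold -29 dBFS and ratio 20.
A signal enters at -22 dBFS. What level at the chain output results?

-29.5 dBFS

Stage 1: 22.5 dB above -44.5 dBFS, reduced 2.5:1 to 9 dB above → -35.5 dBFS.
Stage 2: below threshold (-35.5 ≤ -29); passes unchanged; make-up brings it to -29.5 dBFS.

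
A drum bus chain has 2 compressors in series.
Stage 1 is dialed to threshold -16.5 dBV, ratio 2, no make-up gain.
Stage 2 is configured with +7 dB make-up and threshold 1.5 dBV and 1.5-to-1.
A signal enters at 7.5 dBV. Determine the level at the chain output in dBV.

2.5 dBV

Stage 1: overshoot 24 dB → 24/2 = 12 dB → -4.5 dBV.
Stage 2: -4.5 dBV is at or below the 1.5 dBV threshold — no compression; make-up brings it to 2.5 dBV.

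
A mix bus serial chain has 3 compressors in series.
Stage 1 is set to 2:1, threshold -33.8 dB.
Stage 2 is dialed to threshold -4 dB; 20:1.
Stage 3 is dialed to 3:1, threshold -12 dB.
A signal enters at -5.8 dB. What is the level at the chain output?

Stage 1: overshoot 28 dB → 28/2 = 14 dB → -19.8 dB.
Stage 2: below threshold (-19.8 ≤ -4); passes unchanged; output -19.8 dB.
Stage 3: below threshold (-19.8 ≤ -12); passes unchanged; output -19.8 dB.

-19.8 dB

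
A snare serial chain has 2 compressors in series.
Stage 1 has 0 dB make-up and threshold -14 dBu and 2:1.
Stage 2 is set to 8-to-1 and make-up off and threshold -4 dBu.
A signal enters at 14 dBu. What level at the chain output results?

Stage 1: 14 dBu is 28 dB over -14 dBu; at 2:1 that becomes 14 dB over, giving 0 dBu.
Stage 2: 0 dBu is 4 dB over -4 dBu; at 8:1 that becomes 0.5 dB over, giving -3.5 dBu.

-3.5 dBu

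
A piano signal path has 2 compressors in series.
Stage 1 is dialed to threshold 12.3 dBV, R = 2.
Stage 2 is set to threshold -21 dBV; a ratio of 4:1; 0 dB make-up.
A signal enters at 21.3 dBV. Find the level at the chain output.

Stage 1: 9 dB above 12.3 dBV, reduced 2:1 to 4.5 dB above → 16.8 dBV.
Stage 2: 16.8 dBV is 37.8 dB over -21 dBV; at 4:1 that becomes 9.45 dB over, giving -11.55 dBV.

-11.55 dBV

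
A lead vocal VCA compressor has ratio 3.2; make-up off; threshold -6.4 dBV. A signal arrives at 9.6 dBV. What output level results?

Overshoot: 9.6 − (-6.4) = 16 dB.
The 16 dB excess becomes 5 dB after 3.2:1 reduction.
Output = -6.4 + 5 = -1.4 dBV.

-1.4 dBV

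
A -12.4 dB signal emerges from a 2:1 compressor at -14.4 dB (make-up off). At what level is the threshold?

-16.4 dB

Gain reduction = -12.4 − (-14.4) = 2 dB; output overshoot = GR / (R − 1) = 2 / 1 = 2 dB.
Threshold = output − output overshoot = -14.4 − 2 = -16.4 dB.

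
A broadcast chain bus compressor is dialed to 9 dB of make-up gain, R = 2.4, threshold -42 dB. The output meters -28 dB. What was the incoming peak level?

Before make-up, the level was -28 − 9 = -37 dB.
The compressed level sits -37 − (-42) = 5 dB over threshold.
Undo the ratio: input overshoot = 5 × 2.4 = 12 dB, giving input = -30 dB.

-30 dB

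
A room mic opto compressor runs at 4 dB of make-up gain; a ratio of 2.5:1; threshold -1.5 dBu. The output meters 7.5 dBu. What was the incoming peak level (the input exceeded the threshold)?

11 dBu

Before make-up, the level was 7.5 − 4 = 3.5 dBu.
That's 5 dB above the -1.5 dBu threshold.
Undo the ratio: input overshoot = 5 × 2.5 = 12.5 dB, giving input = 11 dBu.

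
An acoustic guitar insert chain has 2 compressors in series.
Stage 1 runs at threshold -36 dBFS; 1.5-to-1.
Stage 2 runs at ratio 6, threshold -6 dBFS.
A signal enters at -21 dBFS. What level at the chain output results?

-26 dBFS

Stage 1: -21 dBFS is 15 dB over -36 dBFS; at 1.5:1 that becomes 10 dB over, giving -26 dBFS.
Stage 2: -26 dBFS ≤ -6 dBFS, so stage 2 doesn't engage; output -26 dBFS.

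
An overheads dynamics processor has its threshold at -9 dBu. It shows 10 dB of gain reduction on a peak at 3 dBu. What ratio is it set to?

6:1

Input overshoot = 3 − (-9) = 12 dB.
Output overshoot = 12 − 10 = 2 dB.
Ratio = input overshoot / output overshoot = 12 / 2 = 6.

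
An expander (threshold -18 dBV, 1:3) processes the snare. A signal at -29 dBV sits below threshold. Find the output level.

-51 dBV

Below threshold, a 1:3 expander applies gain = (3−1)×(T − x) of attenuation.
(3−1) × 11 = 22 dB, so output = -29 − 22 = -51 dBV.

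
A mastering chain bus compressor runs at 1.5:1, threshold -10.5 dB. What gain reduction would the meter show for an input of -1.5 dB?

-1.5 dB exceeds the threshold by 9 dB.
After 1.5:1 compression the overshoot becomes 9/1.5 = 6 dB.
Gain reduction = 9 − 6 = 3 dB.

3 dB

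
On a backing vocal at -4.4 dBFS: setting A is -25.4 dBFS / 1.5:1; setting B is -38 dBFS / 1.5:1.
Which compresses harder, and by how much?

A: overshoot 21 dB → output overshoot 14 dB → GR 7 dB.
B: overshoot 33.6 dB → output overshoot 22.4 dB → GR 11.2 dB.
B reduces 4.2 dB more.

B, by 4.2 dB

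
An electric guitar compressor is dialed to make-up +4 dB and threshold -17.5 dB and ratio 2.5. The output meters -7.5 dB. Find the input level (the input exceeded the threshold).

Stripping the +4 dB make-up gives -11.5 dB at the gain stage.
That's 6 dB above the -17.5 dB threshold.
Input overshoot = R × output overshoot = 15 dB → input = -17.5 + 15 = -2.5 dB.

-2.5 dB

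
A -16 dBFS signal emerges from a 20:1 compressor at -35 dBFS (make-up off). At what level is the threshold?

-36 dBFS

Let T be the threshold. Output overshoot = (input overshoot)/R, so -35 − T = (-16 − T)/20.
20·(-35 − T) = -16 − T → 19·T = -700 − (-16) = -684.
T = -684/19 = -36 dBFS.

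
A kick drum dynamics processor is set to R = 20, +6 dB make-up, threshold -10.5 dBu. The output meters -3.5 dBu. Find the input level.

Before make-up, the level was -3.5 − 6 = -9.5 dBu.
The compressed level sits -9.5 − (-10.5) = 1 dB over threshold.
Undo the ratio: input overshoot = 1 × 20 = 20 dB, giving input = 9.5 dBu.

9.5 dBu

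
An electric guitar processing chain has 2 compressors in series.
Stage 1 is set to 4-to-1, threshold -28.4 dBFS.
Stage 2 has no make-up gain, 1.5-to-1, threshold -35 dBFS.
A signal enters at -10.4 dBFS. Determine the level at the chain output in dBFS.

-27.6 dBFS

Stage 1: 18 dB above -28.4 dBFS, reduced 4:1 to 4.5 dB above → -23.9 dBFS.
Stage 2: overshoot 11.1 dB → 11.1/1.5 = 7.4 dB → -27.6 dBFS.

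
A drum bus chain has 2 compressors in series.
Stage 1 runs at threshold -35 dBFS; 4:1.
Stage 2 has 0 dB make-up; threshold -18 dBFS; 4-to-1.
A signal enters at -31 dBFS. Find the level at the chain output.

Stage 1: overshoot 4 dB → 4/4 = 1 dB → -34 dBFS.
Stage 2: -34 dBFS is at or below the -18 dBFS threshold — no compression; output -34 dBFS.

-34 dBFS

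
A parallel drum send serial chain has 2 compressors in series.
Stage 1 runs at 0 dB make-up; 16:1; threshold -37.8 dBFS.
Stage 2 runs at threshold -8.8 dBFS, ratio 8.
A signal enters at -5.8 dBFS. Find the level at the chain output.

-35.8 dBFS

Stage 1: 32 dB above -37.8 dBFS, reduced 16:1 to 2 dB above → -35.8 dBFS.
Stage 2: -35.8 dBFS is at or below the -8.8 dBFS threshold — no compression; output -35.8 dBFS.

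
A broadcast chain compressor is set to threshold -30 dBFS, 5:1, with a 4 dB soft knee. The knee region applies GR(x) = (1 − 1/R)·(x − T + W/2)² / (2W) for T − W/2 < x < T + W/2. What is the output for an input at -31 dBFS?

x − T + W/2 = -31 − (-30) + 2 = 1.
GR = (1 − 1/5) × 1² / 8 = 0.8 × 1 / 8 = 0.1 dB.
Output = -31 − 0.1 = -31.1 dBFS.

-31.1 dBFS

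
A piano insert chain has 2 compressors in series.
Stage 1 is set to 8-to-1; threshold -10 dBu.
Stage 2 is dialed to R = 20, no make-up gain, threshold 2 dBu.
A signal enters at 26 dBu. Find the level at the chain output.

Stage 1: 26 dBu is 36 dB over -10 dBu; at 8:1 that becomes 4.5 dB over, giving -5.5 dBu.
Stage 2: -5.5 dBu ≤ 2 dBu, so stage 2 doesn't engage; output -5.5 dBu.

-5.5 dBu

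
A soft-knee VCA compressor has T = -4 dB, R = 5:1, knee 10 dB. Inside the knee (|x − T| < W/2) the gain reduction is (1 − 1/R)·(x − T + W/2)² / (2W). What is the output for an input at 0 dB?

-3.24 dB

x − T + W/2 = 0 − (-4) + 5 = 9.
GR = (1 − 1/5) × 9² / 20 = 0.8 × 81 / 20 = 3.24 dB.
Output = 0 − 3.24 = -3.24 dB.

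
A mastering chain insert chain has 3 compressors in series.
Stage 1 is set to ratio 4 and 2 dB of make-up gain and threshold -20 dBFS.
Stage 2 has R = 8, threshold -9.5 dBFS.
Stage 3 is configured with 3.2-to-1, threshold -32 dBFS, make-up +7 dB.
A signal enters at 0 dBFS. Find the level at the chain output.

-19.0625 dBFS

Stage 1: overshoot 20 dB → 20/4 = 5 dB → -15 dBFS; +2 dB make-up → -13 dBFS.
Stage 2: below threshold (-13 ≤ -9.5); passes unchanged; output -13 dBFS.
Stage 3: -13 dBFS is 19 dB over -32 dBFS; at 3.2:1 that becomes 5.9375 dB over, giving -26.0625 dBFS; +7 dB make-up → -19.0625 dBFS.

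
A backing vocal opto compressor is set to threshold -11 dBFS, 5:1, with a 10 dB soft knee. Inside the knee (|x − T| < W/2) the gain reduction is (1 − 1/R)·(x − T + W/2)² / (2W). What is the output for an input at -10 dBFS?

-11.44 dBFS

x − T + W/2 = -10 − (-11) + 5 = 6.
GR = (1 − 1/5) × 6² / 20 = 0.8 × 36 / 20 = 1.44 dB.
Output = -10 − 1.44 = -11.44 dBFS.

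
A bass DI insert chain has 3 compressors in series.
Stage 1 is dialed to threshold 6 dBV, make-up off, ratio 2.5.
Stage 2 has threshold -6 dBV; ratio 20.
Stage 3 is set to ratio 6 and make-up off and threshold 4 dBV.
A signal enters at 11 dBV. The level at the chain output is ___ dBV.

-5.3 dBV

Stage 1: 11 dBV is 5 dB over 6 dBV; at 2.5:1 that becomes 2 dB over, giving 8 dBV.
Stage 2: 14 dB above -6 dBV, reduced 20:1 to 0.7 dB above → -5.3 dBV.
Stage 3: -5.3 dBV is at or below the 4 dBV threshold — no compression; output -5.3 dBV.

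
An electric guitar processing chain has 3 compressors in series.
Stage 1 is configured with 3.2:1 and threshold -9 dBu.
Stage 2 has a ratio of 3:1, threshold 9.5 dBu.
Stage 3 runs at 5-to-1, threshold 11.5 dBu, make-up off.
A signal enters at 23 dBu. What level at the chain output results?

1 dBu

Stage 1: 23 dBu is 32 dB over -9 dBu; at 3.2:1 that becomes 10 dB over, giving 1 dBu.
Stage 2: 1 dBu is at or below the 9.5 dBu threshold — no compression; output 1 dBu.
Stage 3: 1 dBu ≤ 11.5 dBu, so stage 3 doesn't engage; output 1 dBu.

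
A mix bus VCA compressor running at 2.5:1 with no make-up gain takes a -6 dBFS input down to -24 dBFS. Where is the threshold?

Let T be the threshold. Output overshoot = (input overshoot)/R, so -24 − T = (-6 − T)/2.5.
2.5·(-24 − T) = -6 − T → 1.5·T = -60 − (-6) = -54.
T = -54/1.5 = -36 dBFS.

-36 dBFS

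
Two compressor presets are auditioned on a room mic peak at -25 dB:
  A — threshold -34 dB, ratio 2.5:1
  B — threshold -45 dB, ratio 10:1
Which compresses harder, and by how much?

B, by 12.6 dB

A: 9 dB over, compressed to 3.6 dB over, so 5.4 dB of GR.
B: 20 dB over, compressed to 2 dB over, so 18 dB of GR.
B applies 12.6 dB more gain reduction.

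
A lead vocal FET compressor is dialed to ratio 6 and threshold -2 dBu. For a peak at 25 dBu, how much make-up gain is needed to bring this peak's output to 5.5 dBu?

3 dB

The peak compresses to -2 + 27/6 = 2.5 dBu.
To reach 5.5 dBu requires 5.5 − 2.5 = 3 dB of make-up.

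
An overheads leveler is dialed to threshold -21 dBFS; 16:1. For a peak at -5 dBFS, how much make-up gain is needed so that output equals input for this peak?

15 dB

Without make-up, output = threshold + overshoot/16 = -21 + 1 = -20 dBFS.
Gap to target: 15 dB.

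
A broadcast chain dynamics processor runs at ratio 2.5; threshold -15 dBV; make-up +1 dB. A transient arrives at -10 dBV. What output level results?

-12 dBV

Overshoot: -10 − (-15) = 5 dB.
The 5 dB excess becomes 2 dB after 2.5:1 reduction.
That puts the output at -13 dBV; make-up adds 1 dB, giving -12 dBV.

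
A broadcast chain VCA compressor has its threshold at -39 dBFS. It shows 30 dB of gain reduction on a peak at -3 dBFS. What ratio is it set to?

Input overshoot = -3 − (-39) = 36 dB.
Output overshoot = 36 − 30 = 6 dB.
Ratio = input overshoot / output overshoot = 36 / 6 = 6.

6:1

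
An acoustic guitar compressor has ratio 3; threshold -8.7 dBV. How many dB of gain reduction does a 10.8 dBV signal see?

The signal is 19.5 dB above threshold.
A 3:1 ratio leaves 6.5 dB of that excess.
GR = overshoot in − overshoot out = 19.5 − 6.5 = 13 dB.

13 dB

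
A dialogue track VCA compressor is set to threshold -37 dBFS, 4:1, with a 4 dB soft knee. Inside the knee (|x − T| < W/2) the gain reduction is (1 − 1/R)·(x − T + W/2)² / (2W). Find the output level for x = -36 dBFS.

x − T + W/2 = -36 − (-37) + 2 = 3.
GR = (1 − 1/4) × 3² / 8 = 0.75 × 9 / 8 = 0.84375 dB.
Output = -36 − 0.84375 = -36.84375 dBFS.

-36.84375 dBFS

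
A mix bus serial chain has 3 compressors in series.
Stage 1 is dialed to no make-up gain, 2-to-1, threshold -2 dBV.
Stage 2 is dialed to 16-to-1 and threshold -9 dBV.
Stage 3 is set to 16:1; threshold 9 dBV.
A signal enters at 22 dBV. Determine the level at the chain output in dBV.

-7.8125 dBV

Stage 1: overshoot 24 dB → 24/2 = 12 dB → 10 dBV.
Stage 2: 19 dB above -9 dBV, reduced 16:1 to 1.1875 dB above → -7.8125 dBV.
Stage 3: -7.8125 dBV is at or below the 9 dBV threshold — no compression; output -7.8125 dBV.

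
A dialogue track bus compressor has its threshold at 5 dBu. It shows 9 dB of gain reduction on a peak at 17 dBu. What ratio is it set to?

4:1

Input overshoot = 17 − 5 = 12 dB.
Output overshoot = 12 − 9 = 3 dB.
Ratio = input overshoot / output overshoot = 12 / 3 = 4.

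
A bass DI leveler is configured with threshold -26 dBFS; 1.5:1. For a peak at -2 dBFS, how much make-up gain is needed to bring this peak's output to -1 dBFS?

Without make-up, output = threshold + overshoot/1.5 = -26 + 16 = -10 dBFS.
Gap to target: 9 dB.

9 dB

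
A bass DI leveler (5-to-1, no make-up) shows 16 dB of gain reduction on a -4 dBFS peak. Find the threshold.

Input is 20 dB above T (since output overshoot × R = input overshoot: (-20 − T)·5 = -4 − T gives T = -24 dBFS).
Check: -24 + (-4 − (-24))/5 = -24 + 4 = -20 dBFS. ✓

-24 dBFS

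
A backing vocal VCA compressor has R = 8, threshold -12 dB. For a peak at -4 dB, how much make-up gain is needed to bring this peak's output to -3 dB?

The peak compresses to -12 + 8/8 = -11 dB.
To reach -3 dB requires -3 − (-11) = 8 dB of make-up.

8 dB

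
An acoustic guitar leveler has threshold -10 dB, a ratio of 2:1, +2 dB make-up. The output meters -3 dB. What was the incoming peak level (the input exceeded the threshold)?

0 dB

Stripping the +2 dB make-up gives -5 dB at the gain stage.
That's 5 dB above the -10 dB threshold.
Undo the ratio: input overshoot = 5 × 2 = 10 dB, giving input = 0 dB.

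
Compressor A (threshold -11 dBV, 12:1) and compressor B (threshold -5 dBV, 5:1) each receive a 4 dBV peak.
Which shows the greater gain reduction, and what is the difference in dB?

A: 15 dB over, compressed to 1.25 dB over, so 13.75 dB of GR.
B: 9 dB over, compressed to 1.8 dB over, so 7.2 dB of GR.
A applies 6.55 dB more gain reduction.

A, by 6.55 dB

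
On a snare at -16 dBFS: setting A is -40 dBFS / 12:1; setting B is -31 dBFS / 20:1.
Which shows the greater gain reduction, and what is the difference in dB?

A: overshoot 24 dB → output overshoot 2 dB → GR 22 dB.
B: overshoot 15 dB → output overshoot 0.75 dB → GR 14.25 dB.
A reduces 7.75 dB more.

A, by 7.75 dB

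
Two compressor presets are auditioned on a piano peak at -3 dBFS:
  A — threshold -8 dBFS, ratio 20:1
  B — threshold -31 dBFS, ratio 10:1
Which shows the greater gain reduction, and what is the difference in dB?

A: GR = 5 − 5/20 = 4.75 dB.
B: GR = 28 − 28/10 = 25.2 dB.
B reduces 20.45 dB more.

B, by 20.45 dB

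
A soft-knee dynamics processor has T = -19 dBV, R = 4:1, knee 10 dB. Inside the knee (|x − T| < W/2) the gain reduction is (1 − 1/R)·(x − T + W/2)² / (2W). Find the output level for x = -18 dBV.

-19.35 dBV

x − T + W/2 = -18 − (-19) + 5 = 6.
GR = (1 − 1/4) × 6² / 20 = 0.75 × 36 / 20 = 1.35 dB.
Output = -18 − 1.35 = -19.35 dBV.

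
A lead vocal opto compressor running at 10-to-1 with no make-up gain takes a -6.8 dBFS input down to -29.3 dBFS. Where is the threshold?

-31.8 dBFS

Gain reduction = -6.8 − (-29.3) = 22.5 dB; output overshoot = GR / (R − 1) = 22.5 / 9 = 2.5 dB.
Threshold = output − output overshoot = -29.3 − 2.5 = -31.8 dBFS.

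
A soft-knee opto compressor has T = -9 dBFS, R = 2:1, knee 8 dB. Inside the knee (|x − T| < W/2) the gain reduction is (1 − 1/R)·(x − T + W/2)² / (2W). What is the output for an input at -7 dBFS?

-8.125 dBFS

x − T + W/2 = -7 − (-9) + 4 = 6.
GR = (1 − 1/2) × 6² / 16 = 0.5 × 36 / 16 = 1.125 dB.
Output = -7 − 1.125 = -8.125 dBFS.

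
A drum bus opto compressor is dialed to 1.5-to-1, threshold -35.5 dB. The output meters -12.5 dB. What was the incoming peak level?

That's 23 dB above the -35.5 dB threshold.
Input overshoot = R × output overshoot = 34.5 dB → input = -35.5 + 34.5 = -1 dB.

-1 dB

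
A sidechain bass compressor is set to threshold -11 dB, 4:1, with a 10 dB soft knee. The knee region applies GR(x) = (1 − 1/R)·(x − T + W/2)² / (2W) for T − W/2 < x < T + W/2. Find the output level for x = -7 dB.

x − T + W/2 = -7 − (-11) + 5 = 9.
GR = (1 − 1/4) × 9² / 20 = 0.75 × 81 / 20 = 3.0375 dB.
Output = -7 − 3.0375 = -10.0375 dB.

-10.0375 dB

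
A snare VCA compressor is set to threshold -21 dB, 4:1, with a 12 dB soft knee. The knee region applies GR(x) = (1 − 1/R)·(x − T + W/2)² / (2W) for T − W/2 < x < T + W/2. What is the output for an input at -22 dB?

x − T + W/2 = -22 − (-21) + 6 = 5.
GR = (1 − 1/4) × 5² / 24 = 0.75 × 25 / 24 = 0.78125 dB.
Output = -22 − 0.78125 = -22.78125 dB.

-22.78125 dB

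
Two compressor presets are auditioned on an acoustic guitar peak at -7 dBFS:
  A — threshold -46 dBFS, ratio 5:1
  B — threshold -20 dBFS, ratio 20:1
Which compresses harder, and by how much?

A, by 18.85 dB

A: GR = 39 − 39/5 = 31.2 dB.
B: GR = 13 − 13/20 = 12.35 dB.
Difference: 18.85 dB in favour of A.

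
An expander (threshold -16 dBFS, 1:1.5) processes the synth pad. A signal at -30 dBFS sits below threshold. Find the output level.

-37 dBFS

The input is 14 dB below the -16 dBFS threshold.
A 1:1.5 expander multiplies undershoot by 1.5: 14 × 1.5 = 21 dB below threshold.
Output = -16 − 21 = -37 dBFS.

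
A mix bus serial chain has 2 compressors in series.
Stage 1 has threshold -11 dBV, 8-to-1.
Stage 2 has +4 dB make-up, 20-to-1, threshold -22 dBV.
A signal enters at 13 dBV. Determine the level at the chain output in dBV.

Stage 1: 13 dBV is 24 dB over -11 dBV; at 8:1 that becomes 3 dB over, giving -8 dBV.
Stage 2: overshoot 14 dB → 14/20 = 0.7 dB → -21.3 dBV; +4 dB make-up → -17.3 dBV.

-17.3 dBV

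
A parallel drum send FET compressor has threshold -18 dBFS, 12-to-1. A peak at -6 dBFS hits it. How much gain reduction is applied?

11 dB

The signal is 12 dB above threshold.
At 12:1, output sits 12/12 = 1 dB above threshold.
Gain reduction = 12 − 1 = 11 dB.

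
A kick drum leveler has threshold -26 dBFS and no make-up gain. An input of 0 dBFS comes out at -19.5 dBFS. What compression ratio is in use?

4:1

Input overshoot = 0 − (-26) = 26 dB; output overshoot = -19.5 − (-26) = 6.5 dB.
Ratio = 26 / 6.5 = 4.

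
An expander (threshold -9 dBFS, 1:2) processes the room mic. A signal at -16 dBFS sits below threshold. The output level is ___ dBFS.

-23 dBFS

Below threshold, a 1:2 expander applies gain = (2−1)×(T − x) of attenuation.
(2−1) × 7 = 7 dB, so output = -16 − 7 = -23 dBFS.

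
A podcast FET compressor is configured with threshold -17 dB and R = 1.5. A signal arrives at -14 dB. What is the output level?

-15 dB

The input is 3 dB above the -17 dB threshold.
1.5:1 compression reduces that to 3/1.5 = 2 dB over.
So the level is -17 + 2 = -15 dB.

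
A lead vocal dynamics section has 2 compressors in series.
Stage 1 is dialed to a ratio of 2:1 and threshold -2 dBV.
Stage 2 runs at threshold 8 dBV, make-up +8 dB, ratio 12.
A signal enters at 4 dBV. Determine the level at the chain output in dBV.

9 dBV

Stage 1: 6 dB above -2 dBV, reduced 2:1 to 3 dB above → 1 dBV.
Stage 2: below threshold (1 ≤ 8); passes unchanged; make-up brings it to 9 dBV.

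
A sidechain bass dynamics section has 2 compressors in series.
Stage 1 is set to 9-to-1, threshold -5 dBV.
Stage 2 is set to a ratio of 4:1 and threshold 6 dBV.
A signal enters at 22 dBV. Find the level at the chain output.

Stage 1: 27 dB above -5 dBV, reduced 9:1 to 3 dB above → -2 dBV.
Stage 2: -2 dBV ≤ 6 dBV, so stage 2 doesn't engage; output -2 dBV.

-2 dBV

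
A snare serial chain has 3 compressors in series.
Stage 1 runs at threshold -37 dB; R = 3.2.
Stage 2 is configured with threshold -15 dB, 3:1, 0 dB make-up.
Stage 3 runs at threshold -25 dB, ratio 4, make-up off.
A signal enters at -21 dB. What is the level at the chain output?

Stage 1: -21 dB is 16 dB over -37 dB; at 3.2:1 that becomes 5 dB over, giving -32 dB.
Stage 2: below threshold (-32 ≤ -15); passes unchanged; output -32 dB.
Stage 3: -32 dB is at or below the -25 dB threshold — no compression; output -32 dB.

-32 dB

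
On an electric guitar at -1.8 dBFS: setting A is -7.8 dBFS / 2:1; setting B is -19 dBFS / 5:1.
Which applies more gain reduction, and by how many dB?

B, by 10.76 dB

A: GR = 6 − 6/2 = 3 dB.
B: GR = 17.2 − 17.2/5 = 13.76 dB.
B applies 10.76 dB more gain reduction.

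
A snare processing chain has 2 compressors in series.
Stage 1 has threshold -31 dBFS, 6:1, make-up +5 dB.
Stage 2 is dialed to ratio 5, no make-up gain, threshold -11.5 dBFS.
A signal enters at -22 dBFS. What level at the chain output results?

Stage 1: overshoot 9 dB → 9/6 = 1.5 dB → -29.5 dBFS; +5 dB make-up → -24.5 dBFS.
Stage 2: -24.5 dBFS is at or below the -11.5 dBFS threshold — no compression; output -24.5 dBFS.

-24.5 dBFS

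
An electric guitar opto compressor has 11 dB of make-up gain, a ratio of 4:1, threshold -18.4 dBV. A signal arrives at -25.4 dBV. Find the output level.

-14.4 dBV

-25.4 dBV is 7 dB below the -18.4 dBV threshold, so no gain reduction is applied.
Make-up gain adds 11 dB: -25.4 + 11 = -14.4 dBV.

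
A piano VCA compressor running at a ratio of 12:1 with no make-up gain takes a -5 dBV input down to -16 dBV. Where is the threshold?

-17 dBV

Input is 12 dB above T (since output overshoot × R = input overshoot: (-16 − T)·12 = -5 − T gives T = -17 dBV).
Check: -17 + (-5 − (-17))/12 = -17 + 1 = -16 dBV. ✓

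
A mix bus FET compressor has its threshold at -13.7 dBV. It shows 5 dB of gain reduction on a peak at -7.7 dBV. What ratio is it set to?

6:1

Input overshoot = -7.7 − (-13.7) = 6 dB.
Output overshoot = 6 − 5 = 1 dB.
Ratio = input overshoot / output overshoot = 6 / 1 = 6.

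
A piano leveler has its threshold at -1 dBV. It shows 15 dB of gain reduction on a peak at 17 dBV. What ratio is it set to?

6:1

Input overshoot = 17 − (-1) = 18 dB.
Output overshoot = 18 − 15 = 3 dB.
Ratio = input overshoot / output overshoot = 18 / 3 = 6.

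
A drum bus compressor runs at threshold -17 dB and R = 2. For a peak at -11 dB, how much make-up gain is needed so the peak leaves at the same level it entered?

The peak compresses to -17 + 6/2 = -14 dB.
To reach -11 dB requires -11 − (-14) = 3 dB of make-up.

3 dB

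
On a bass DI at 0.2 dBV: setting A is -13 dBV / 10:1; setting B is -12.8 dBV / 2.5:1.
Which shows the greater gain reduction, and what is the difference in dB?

A: 13.2 dB over, compressed to 1.32 dB over, so 11.88 dB of GR.
B: 13 dB over, compressed to 5.2 dB over, so 7.8 dB of GR.
A applies 4.08 dB more gain reduction.

A, by 4.08 dB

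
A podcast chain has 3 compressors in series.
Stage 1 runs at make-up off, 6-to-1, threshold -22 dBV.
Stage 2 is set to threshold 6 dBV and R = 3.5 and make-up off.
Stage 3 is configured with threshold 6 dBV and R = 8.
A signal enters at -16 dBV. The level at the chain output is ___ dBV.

-21 dBV

Stage 1: 6 dB above -22 dBV, reduced 6:1 to 1 dB above → -21 dBV.
Stage 2: -21 dBV ≤ 6 dBV, so stage 2 doesn't engage; output -21 dBV.
Stage 3: -21 dBV ≤ 6 dBV, so stage 3 doesn't engage; output -21 dBV.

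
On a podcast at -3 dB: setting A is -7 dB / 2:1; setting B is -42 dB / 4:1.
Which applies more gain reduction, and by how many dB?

A: 4 dB over, compressed to 2 dB over, so 2 dB of GR.
B: 39 dB over, compressed to 9.75 dB over, so 29.25 dB of GR.
Difference: 27.25 dB in favour of B.

B, by 27.25 dB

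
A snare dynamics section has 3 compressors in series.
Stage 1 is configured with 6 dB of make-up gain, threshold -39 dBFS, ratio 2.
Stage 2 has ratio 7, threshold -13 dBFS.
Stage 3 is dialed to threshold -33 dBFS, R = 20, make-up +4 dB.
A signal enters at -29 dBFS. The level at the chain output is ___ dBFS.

-28.75 dBFS

Stage 1: -29 dBFS is 10 dB over -39 dBFS; at 2:1 that becomes 5 dB over, giving -34 dBFS; +6 dB make-up → -28 dBFS.
Stage 2: -28 dBFS is at or below the -13 dBFS threshold — no compression; output -28 dBFS.
Stage 3: -28 dBFS is 5 dB over -33 dBFS; at 20:1 that becomes 0.25 dB over, giving -32.75 dBFS; +4 dB make-up → -28.75 dBFS.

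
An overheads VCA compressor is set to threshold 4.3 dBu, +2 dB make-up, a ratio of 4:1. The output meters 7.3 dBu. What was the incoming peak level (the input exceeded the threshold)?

Remove make-up: 7.3 − 2 = 5.3 dBu.
That's 1 dB above the 4.3 dBu threshold.
Before 4:1 compression the overshoot was 1 × 4 = 4 dB, so input = 4.3 + 4 = 8.3 dBu.

8.3 dBu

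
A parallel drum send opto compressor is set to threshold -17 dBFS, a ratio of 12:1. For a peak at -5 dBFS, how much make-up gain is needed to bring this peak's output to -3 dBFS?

Overshoot 12 dB → 12/12 = 1 dB after compression, so the compressed level is -17 + 1 = -16 dBFS.
Make-up = target − compressed = -3 − (-16) = 13 dB.

13 dB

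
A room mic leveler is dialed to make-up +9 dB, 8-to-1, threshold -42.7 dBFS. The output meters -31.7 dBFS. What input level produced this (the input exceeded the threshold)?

-26.7 dBFS

Remove make-up: -31.7 − 9 = -40.7 dBFS.
That's 2 dB above the -42.7 dBFS threshold.
Input overshoot = R × output overshoot = 16 dB → input = -42.7 + 16 = -26.7 dBFS.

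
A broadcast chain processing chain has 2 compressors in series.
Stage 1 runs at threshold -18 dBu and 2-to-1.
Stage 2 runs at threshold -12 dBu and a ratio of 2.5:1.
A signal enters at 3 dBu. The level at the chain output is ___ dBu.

-10.2 dBu

Stage 1: 21 dB above -18 dBu, reduced 2:1 to 10.5 dB above → -7.5 dBu.
Stage 2: 4.5 dB above -12 dBu, reduced 2.5:1 to 1.8 dB above → -10.2 dBu.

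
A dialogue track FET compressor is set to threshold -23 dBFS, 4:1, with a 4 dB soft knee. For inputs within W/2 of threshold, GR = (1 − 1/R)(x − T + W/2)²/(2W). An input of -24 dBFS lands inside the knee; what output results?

-24.09375 dBFS

x − T + W/2 = -24 − (-23) + 2 = 1.
GR = (1 − 1/4) × 1² / 8 = 0.75 × 1 / 8 = 0.09375 dB.
Output = -24 − 0.09375 = -24.09375 dBFS.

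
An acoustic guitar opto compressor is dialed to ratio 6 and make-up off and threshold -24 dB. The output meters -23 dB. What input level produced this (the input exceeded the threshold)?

-18 dB

Post-compression overshoot = -23 − (-24) = 1 dB.
Undo the ratio: input overshoot = 1 × 6 = 6 dB, giving input = -18 dB.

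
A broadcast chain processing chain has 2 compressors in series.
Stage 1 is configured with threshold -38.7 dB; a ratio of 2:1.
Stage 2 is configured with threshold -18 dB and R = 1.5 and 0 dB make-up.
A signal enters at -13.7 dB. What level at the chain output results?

Stage 1: overshoot 25 dB → 25/2 = 12.5 dB → -26.2 dB.
Stage 2: below threshold (-26.2 ≤ -18); passes unchanged; output -26.2 dB.

-26.2 dB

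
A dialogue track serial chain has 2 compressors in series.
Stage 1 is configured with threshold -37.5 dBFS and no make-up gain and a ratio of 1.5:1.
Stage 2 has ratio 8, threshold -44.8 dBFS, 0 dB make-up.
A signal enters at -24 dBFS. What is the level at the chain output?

-42.7625 dBFS

Stage 1: overshoot 13.5 dB → 13.5/1.5 = 9 dB → -28.5 dBFS.
Stage 2: -28.5 dBFS is 16.3 dB over -44.8 dBFS; at 8:1 that becomes 2.0375 dB over, giving -42.7625 dBFS.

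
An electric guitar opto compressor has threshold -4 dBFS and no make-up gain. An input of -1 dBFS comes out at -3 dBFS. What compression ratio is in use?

Input overshoot = -1 − (-4) = 3 dB; output overshoot = -3 − (-4) = 1 dB.
Ratio = 3 / 1 = 3.

3:1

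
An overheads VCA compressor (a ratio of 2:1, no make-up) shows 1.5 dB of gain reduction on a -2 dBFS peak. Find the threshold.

-5 dBFS

Let T be the threshold. Output overshoot = (input overshoot)/R, so -3.5 − T = (-2 − T)/2.
2·(-3.5 − T) = -2 − T → 1·T = -7 − (-2) = -5.
T = -5/1 = -5 dBFS.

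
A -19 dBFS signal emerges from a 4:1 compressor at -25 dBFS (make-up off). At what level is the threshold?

-27 dBFS

Gain reduction = -19 − (-25) = 6 dB; output overshoot = GR / (R − 1) = 6 / 3 = 2 dB.
Threshold = output − output overshoot = -25 − 2 = -27 dBFS.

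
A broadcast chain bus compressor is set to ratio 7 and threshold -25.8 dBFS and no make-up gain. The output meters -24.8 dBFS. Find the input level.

That's 1 dB above the -25.8 dBFS threshold.
Undo the ratio: input overshoot = 1 × 7 = 7 dB, giving input = -18.8 dBFS.

-18.8 dBFS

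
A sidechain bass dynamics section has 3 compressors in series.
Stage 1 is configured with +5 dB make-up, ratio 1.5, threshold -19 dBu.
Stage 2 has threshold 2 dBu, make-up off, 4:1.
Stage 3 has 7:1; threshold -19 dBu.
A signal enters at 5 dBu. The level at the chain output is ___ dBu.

-16 dBu

Stage 1: overshoot 24 dB → 24/1.5 = 16 dB → -3 dBu; +5 dB make-up → 2 dBu.
Stage 2: 2 dBu is at or below the 2 dBu threshold — no compression; output 2 dBu.
Stage 3: 21 dB above -19 dBu, reduced 7:1 to 3 dB above → -16 dBu.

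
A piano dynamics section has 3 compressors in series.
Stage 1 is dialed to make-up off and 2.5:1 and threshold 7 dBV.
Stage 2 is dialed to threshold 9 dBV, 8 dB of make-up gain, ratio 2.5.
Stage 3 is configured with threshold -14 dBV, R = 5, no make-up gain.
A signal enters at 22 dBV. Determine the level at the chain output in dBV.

-7.48 dBV

Stage 1: 15 dB above 7 dBV, reduced 2.5:1 to 6 dB above → 13 dBV.
Stage 2: 13 dBV is 4 dB over 9 dBV; at 2.5:1 that becomes 1.6 dB over, giving 10.6 dBV; +8 dB make-up → 18.6 dBV.
Stage 3: overshoot 32.6 dB → 32.6/5 = 6.52 dB → -7.48 dBV.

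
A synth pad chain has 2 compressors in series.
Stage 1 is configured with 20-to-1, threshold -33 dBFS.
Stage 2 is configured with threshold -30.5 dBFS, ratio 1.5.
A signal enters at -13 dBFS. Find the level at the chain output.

-32 dBFS

Stage 1: overshoot 20 dB → 20/20 = 1 dB → -32 dBFS.
Stage 2: -32 dBFS ≤ -30.5 dBFS, so stage 2 doesn't engage; output -32 dBFS.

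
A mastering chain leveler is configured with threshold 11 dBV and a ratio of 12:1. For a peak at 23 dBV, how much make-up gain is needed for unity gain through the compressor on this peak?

Without make-up, output = threshold + overshoot/12 = 11 + 1 = 12 dBV.
Gap to target: 11 dB.

11 dB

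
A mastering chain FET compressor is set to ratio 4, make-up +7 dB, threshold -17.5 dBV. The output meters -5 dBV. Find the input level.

Before make-up, the level was -5 − 7 = -12 dBV.
Post-compression overshoot = -12 − (-17.5) = 5.5 dB.
Before 4:1 compression the overshoot was 5.5 × 4 = 22 dB, so input = -17.5 + 22 = 4.5 dBV.

4.5 dBV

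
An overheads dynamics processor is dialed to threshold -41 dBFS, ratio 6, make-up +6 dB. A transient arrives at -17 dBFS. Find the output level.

The input is 24 dB above the -41 dBFS threshold.
6:1 compression reduces that to 24/6 = 4 dB over.
So the level is -41 + 4 = -37 dBFS; make-up adds 6 dB, giving -31 dBFS.

-31 dBFS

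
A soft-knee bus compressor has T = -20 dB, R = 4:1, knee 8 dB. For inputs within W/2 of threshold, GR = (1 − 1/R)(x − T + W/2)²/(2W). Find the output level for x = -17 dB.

-19.296875 dB

x − T + W/2 = -17 − (-20) + 4 = 7.
GR = (1 − 1/4) × 7² / 16 = 0.75 × 49 / 16 = 2.296875 dB.
Output = -17 − 2.296875 = -19.296875 dB.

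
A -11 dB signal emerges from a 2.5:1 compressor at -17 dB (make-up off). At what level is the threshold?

Gain reduction = -11 − (-17) = 6 dB; output overshoot = GR / (R − 1) = 6 / 1.5 = 4 dB.
Threshold = output − output overshoot = -17 − 4 = -21 dB.

-21 dB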